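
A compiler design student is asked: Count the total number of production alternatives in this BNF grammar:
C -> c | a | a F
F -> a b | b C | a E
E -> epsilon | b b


Counting alternatives per rule:
  C: 3 alternative(s)
  F: 3 alternative(s)
  E: 2 alternative(s)
Sum: 3 + 3 + 2 = 8

8


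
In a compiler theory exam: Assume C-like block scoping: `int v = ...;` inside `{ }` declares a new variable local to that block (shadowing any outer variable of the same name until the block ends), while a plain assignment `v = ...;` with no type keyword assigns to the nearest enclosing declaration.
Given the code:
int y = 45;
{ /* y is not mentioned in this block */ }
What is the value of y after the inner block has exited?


Analyzing scoping rules:
Outer scope: declares y = 45
Inner block: y is neither redeclared nor assigned -> unchanged
After the block -> 45
Result: 45

45


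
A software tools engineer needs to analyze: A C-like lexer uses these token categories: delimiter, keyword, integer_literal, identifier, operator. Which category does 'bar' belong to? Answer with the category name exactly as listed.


Token: 'bar'
Checking categories:
  identifier: YES
  integer_literal: no
  operator: no
  keyword: no
  delimiter: no
Category: identifier

identifier


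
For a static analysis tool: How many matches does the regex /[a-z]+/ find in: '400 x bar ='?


Pattern: /[a-z]+/ (identifiers)
Input: '400 x bar ='
Scanning for matches:
  Match 1: 'x'
  Match 2: 'bar'
Total matches: 2

2


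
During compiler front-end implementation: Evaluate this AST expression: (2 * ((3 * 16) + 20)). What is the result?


Expression: (2 * ((3 * 16) + 20))
Evaluating step by step:
  3 * 16 = 48
  48 + 20 = 68
  2 * 68 = 136
Result: 136

136


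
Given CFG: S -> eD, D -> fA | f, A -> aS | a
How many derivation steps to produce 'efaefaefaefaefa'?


Grammar: S -> eD, D -> fA | f, A -> aS | a
Deriving 'efaefaefaefaefa':
Step 1: S -> eD => eD
Step 2: D -> fA => efA
Step 3: A -> aS => efaS
Step 4: S -> eD => efaeD
Step 5: D -> fA => efaefA
Step 6: A -> aS => efaefaS
Step 7: S -> eD => efaefaeD
Step 8: D -> fA => efaefaefA
Step 9: A -> aS => efaefaefaS
Step 10: S -> eD => efaefaefaeD
Step 11: D -> fA => efaefaefaefA
Step 12: A -> aS => efaefaefaefaS
Step 13: S -> eD => efaefaefaefaeD
Step 14: D -> fA => efaefaefaefaefA
Step 15: A -> a => efaefaefaefaefa
Total derivation steps: 15

15


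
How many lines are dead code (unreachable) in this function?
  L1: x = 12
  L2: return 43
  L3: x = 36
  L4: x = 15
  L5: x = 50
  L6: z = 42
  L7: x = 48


Analyzing control flow:
  L1: reachable (before return)
  L2: reachable (return statement)
  L3: DEAD (after return at L2)
  L4: DEAD (after return at L2)
  L5: DEAD (after return at L2)
  L6: DEAD (after return at L2)
  L7: DEAD (after return at L2)
Return at L2, total lines = 7
Dead lines: L3 through L7
Count: 5

5


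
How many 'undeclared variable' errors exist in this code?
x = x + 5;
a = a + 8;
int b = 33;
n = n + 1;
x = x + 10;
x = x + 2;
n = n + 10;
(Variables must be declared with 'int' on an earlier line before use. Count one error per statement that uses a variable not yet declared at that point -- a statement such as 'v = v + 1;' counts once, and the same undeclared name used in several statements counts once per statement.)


Scanning code line by line:
  Line 1: use 'x' -> ERROR (undeclared)
  Line 2: use 'a' -> ERROR (undeclared)
  Line 3: declare 'b' -> declared = ['b']
  Line 4: use 'n' -> ERROR (undeclared)
  Line 5: use 'x' -> ERROR (undeclared)
  Line 6: use 'x' -> ERROR (undeclared)
  Line 7: use 'n' -> ERROR (undeclared)
Total undeclared variable errors: 6

6


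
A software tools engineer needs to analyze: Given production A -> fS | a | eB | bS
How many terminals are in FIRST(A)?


Production: A -> fS | a | eB | bS
Examining each alternative for leading terminals:
  A -> fS : first terminal = 'f'
  A -> a : first terminal = 'a'
  A -> eB : first terminal = 'e'
  A -> bS : first terminal = 'b'
FIRST(A) = {a, b, e, f}
Count: 4

4


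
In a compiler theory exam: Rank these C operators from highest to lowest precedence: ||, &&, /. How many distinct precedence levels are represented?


Looking up precedence for each operator:
  || -> precedence 1
  && -> precedence 2
  / -> precedence 6
Sorted highest to lowest: /, &&, ||
Distinct precedence values: [6, 2, 1]
Number of distinct levels: 3

3


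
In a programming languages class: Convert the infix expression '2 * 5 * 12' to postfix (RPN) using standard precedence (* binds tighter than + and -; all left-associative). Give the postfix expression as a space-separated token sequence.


Applying the shunting-yard algorithm:
  Operand 2 -> output
  Push '*' onto operator stack -> op-stack: [*]
  Operand 5 -> output
  See '*' (prec 2); top '*' (prec 2) >= it -> pop '*' to output
  Push '*' onto operator stack -> op-stack: [*]
  Operand 12 -> output
  End of input: pop '*' to output
Postfix result: 2 5 * 12 *

2 5 * 12 *


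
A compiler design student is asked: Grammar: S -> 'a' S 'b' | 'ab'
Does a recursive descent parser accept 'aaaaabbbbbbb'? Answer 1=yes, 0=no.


Grammar accepts strings of the form a^n b^n (n >= 1)
Word: 'aaaaabbbbbbb'
Counting: 5 a's and 7 b's
Check: 5 == 7? No
Mismatch: a-count != b-count
Rejected

0


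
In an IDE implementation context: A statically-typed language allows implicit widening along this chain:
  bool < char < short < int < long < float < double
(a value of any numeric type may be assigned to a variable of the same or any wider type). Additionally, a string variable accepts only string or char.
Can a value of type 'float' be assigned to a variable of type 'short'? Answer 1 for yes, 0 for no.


Target variable type: short
Source value type: float
Numeric ranks: float=5, short=2
Widening allowed iff rank(source) <= rank(target): 5 <= 2? No
Result: 0

0


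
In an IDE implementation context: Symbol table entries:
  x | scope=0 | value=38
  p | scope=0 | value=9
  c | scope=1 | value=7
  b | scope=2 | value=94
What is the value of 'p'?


Searching symbol table for 'p':
  x | scope=0 | value=38
  p | scope=0 | value=9 <- MATCH
  c | scope=1 | value=7
  b | scope=2 | value=94
Found 'p' at scope 0 with value 9

9


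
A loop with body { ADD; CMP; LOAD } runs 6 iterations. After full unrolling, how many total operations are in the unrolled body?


Loop body operations: ADD, CMP, LOAD (3 ops per iteration)
Unrolling 6 iterations:
  Iteration 1: ADD, CMP, LOAD (3 ops)
  Iteration 2: ADD, CMP, LOAD (3 ops)
  Iteration 3: ADD, CMP, LOAD (3 ops)
  Iteration 4: ADD, CMP, LOAD (3 ops)
  Iteration 5: ADD, CMP, LOAD (3 ops)
  Iteration 6: ADD, CMP, LOAD (3 ops)
Total: 6 iterations * 3 ops/iter = 18 operations

18


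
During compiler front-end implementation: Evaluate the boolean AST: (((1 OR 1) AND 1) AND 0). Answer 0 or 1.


Step 1: Evaluate inner node
  1 OR 1 = 1
Step 2: Evaluate next node
  1 AND 1 = 1
Step 3: Evaluate root node
  1 AND 0 = 0

0


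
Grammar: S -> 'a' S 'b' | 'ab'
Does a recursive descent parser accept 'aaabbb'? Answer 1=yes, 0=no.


Grammar accepts strings of the form a^n b^n (n >= 1)
Word: 'aaabbb'
Counting: 3 a's and 3 b's
Check: 3 == 3? Yes
Derivation (S -> aSb applied 2 time(s), then S -> ab): S => aSb => aaSbb => aaabbb
Accepted

1


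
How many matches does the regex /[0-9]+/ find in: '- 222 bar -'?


Pattern: /[0-9]+/ (int literals)
Input: '- 222 bar -'
Scanning for matches:
  Match 1: '222'
Total matches: 1

1


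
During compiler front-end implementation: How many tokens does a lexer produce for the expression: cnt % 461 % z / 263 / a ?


Scanning 'cnt % 461 % z / 263 / a'
Token 1: 'cnt' -> identifier
Token 2: '%' -> operator
Token 3: '461' -> integer_literal
Token 4: '%' -> operator
Token 5: 'z' -> identifier
Token 6: '/' -> operator
Token 7: '263' -> integer_literal
Token 8: '/' -> operator
Token 9: 'a' -> identifier
Total tokens: 9

9


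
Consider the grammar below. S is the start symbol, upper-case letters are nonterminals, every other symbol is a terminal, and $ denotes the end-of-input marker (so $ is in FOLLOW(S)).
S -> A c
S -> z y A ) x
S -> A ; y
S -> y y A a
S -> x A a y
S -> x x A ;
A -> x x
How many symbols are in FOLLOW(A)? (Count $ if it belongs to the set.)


S is the start symbol and does not occur in any rule body, so FOLLOW(S) = {$}.
Examining every occurrence of A in a rule body:
  S -> A c : A is followed by terminal 'c' -> add 'c'
  S -> z y A ) x : A is followed by terminal ')' -> add ')'
  S -> A ; y : A is followed by terminal ';' -> add ';'
  S -> y y A a : A is followed by terminal 'a' -> add 'a'
  S -> x A a y : A is followed by terminal 'a' -> add 'a' (already in the set)
  S -> x x A ; : A is followed by terminal ';' -> add ';' (already in the set)
  A -> x x : A does not occur in the body -> contributes nothing
FOLLOW(A) = {), ;, a, c}
Count: 4

4


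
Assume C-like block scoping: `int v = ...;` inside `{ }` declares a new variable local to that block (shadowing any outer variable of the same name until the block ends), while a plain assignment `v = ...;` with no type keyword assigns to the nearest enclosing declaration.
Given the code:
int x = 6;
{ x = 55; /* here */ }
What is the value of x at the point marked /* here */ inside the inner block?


Analyzing scoping rules:
Outer scope: declares x = 6
Inner block: 'x = 55;' has no type keyword, so it is an assignment to the outer x (no shadowing)
Inside the block, after the assignment -> 55
Result: 55

55


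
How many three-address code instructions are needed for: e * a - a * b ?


Expression: e * a - a * b
Generating three-address code (respecting * over +/- precedence):
  Instruction 1: t1 = e * a
  Instruction 2: t2 = a * b
  Instruction 3: t3 = t1 - t2
Total instructions: 3

3


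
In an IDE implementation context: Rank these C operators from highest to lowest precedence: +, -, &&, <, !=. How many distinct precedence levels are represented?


Looking up precedence for each operator:
  + -> precedence 5
  - -> precedence 5
  && -> precedence 2
  < -> precedence 4
  != -> precedence 3
Sorted highest to lowest: +, -, <, !=, &&
Distinct precedence values: [5, 4, 3, 2]
Number of distinct levels: 4

4


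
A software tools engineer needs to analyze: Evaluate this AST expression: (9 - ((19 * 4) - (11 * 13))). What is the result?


Expression: (9 - ((19 * 4) - (11 * 13)))
Evaluating step by step:
  19 * 4 = 76
  11 * 13 = 143
  76 - 143 = -67
  9 - -67 = 76
Result: 76

76


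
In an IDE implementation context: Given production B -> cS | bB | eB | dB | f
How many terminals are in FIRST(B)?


Production: B -> cS | bB | eB | dB | f
Examining each alternative for leading terminals:
  B -> cS : first terminal = 'c'
  B -> bB : first terminal = 'b'
  B -> eB : first terminal = 'e'
  B -> dB : first terminal = 'd'
  B -> f : first terminal = 'f'
FIRST(B) = {b, c, d, e, f}
Count: 5

5


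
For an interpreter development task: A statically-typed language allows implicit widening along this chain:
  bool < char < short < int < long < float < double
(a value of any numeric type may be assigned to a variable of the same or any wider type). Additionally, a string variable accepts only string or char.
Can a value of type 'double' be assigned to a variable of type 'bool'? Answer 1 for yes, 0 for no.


Target variable type: bool
Source value type: double
Numeric ranks: double=6, bool=0
Widening allowed iff rank(source) <= rank(target): 6 <= 0? No
Result: 0

0


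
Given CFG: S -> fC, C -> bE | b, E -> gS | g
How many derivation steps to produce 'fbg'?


Grammar: S -> fC, C -> bE | b, E -> gS | g
Deriving 'fbg':
Step 1: S -> fC => fC
Step 2: C -> bE => fbE
Step 3: E -> g => fbg
Total derivation steps: 3

3


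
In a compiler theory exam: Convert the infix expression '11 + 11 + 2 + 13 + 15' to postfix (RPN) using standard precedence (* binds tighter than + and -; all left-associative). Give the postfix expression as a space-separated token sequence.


Applying the shunting-yard algorithm:
  Operand 11 -> output
  Push '+' onto operator stack -> op-stack: [+]
  Operand 11 -> output
  See '+' (prec 1); top '+' (prec 1) >= it -> pop '+' to output
  Push '+' onto operator stack -> op-stack: [+]
  Operand 2 -> output
  See '+' (prec 1); top '+' (prec 1) >= it -> pop '+' to output
  Push '+' onto operator stack -> op-stack: [+]
  Operand 13 -> output
  See '+' (prec 1); top '+' (prec 1) >= it -> pop '+' to output
  Push '+' onto operator stack -> op-stack: [+]
  Operand 15 -> output
  End of input: pop '+' to output
Postfix result: 11 11 + 2 + 13 + 15 +

11 11 + 2 + 13 + 15 +


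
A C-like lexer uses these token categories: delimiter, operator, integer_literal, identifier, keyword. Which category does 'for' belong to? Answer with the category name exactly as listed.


Token: 'for'
Checking categories:
  identifier: no
  integer_literal: no
  operator: no
  keyword: YES
  delimiter: no
Category: keyword

keyword


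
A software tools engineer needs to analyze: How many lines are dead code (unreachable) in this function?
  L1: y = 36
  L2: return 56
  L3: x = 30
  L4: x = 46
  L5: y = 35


Analyzing control flow:
  L1: reachable (before return)
  L2: reachable (return statement)
  L3: DEAD (after return at L2)
  L4: DEAD (after return at L2)
  L5: DEAD (after return at L2)
Return at L2, total lines = 5
Dead lines: L3 through L5
Count: 3

3


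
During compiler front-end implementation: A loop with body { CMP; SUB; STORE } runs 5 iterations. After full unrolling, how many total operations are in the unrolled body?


Loop body operations: CMP, SUB, STORE (3 ops per iteration)
Unrolling 5 iterations:
  Iteration 1: CMP, SUB, STORE (3 ops)
  Iteration 2: CMP, SUB, STORE (3 ops)
  Iteration 3: CMP, SUB, STORE (3 ops)
  Iteration 4: CMP, SUB, STORE (3 ops)
  Iteration 5: CMP, SUB, STORE (3 ops)
Total: 5 iterations * 3 ops/iter = 15 operations

15


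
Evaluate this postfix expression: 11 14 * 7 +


Processing tokens left to right:
Push 11, Push 14
Pop 11 and 14, compute 11 * 14 = 154, push 154
Push 7
Pop 154 and 7, compute 154 + 7 = 161, push 161
Stack result: 161

161


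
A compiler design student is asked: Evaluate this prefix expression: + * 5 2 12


Parsing prefix expression: + * 5 2 12
Step 1: Innermost operation '* 5 2'
  5 * 2 = 10
Step 2: Outer operation '+ [10] 12'
  10 + 12 = 22

22


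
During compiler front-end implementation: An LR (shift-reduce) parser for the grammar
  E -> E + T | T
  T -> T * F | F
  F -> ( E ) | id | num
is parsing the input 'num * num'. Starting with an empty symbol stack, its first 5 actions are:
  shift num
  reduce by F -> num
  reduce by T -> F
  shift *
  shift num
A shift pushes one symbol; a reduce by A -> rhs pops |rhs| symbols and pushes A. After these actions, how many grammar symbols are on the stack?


Tracking the symbol stack through each action:
  Action 1: shift 'num' : push -> stack = [num] (size 1)
  Action 2: reduce by F -> num : pop 1, push F -> stack = [F] (size 1)
  Action 3: reduce by T -> F : pop 1, push T -> stack = [T] (size 1)
  Action 4: shift '*' : push -> stack = [T, *] (size 2)
  Action 5: shift 'num' : push -> stack = [T, *, num] (size 3)
Final stack size: 3

3


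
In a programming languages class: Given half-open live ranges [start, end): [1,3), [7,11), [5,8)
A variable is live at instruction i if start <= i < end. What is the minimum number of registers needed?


Live ranges:
  Var0: [1, 3)
  Var1: [7, 11)
  Var2: [5, 8)
Sweep-line events (position, delta, active):
  pos=1 start -> active=1
  pos=3 end -> active=0
  pos=5 start -> active=1
  pos=7 start -> active=2
  pos=8 end -> active=1
  pos=11 end -> active=0
Maximum simultaneous active: 2
Minimum registers needed: 2

2


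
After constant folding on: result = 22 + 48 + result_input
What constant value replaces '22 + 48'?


Identifying constant sub-expression:
  Original: result = 22 + 48 + result_input
  22 and 48 are both compile-time constants
  Evaluating: 22 + 48 = 70
  After folding: result = 70 + result_input

70


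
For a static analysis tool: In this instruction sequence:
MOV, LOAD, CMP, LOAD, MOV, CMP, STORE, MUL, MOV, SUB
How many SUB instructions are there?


Scanning instruction sequence for SUB:
  Position 1: MOV
  Position 2: LOAD
  Position 3: CMP
  Position 4: LOAD
  Position 5: MOV
  Position 6: CMP
  Position 7: STORE
  Position 8: MUL
  Position 9: MOV
  Position 10: SUB <- MATCH
Matches at positions: [10]
Total SUB count: 1

1


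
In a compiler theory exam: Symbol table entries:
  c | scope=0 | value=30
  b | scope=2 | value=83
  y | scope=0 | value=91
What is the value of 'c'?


Searching symbol table for 'c':
  c | scope=0 | value=30 <- MATCH
  b | scope=2 | value=83
  y | scope=0 | value=91
Found 'c' at scope 0 with value 30

30


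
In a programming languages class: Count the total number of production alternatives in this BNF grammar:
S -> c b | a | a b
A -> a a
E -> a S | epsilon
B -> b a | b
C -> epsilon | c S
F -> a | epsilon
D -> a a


Counting alternatives per rule:
  S: 3 alternative(s)
  A: 1 alternative(s)
  E: 2 alternative(s)
  B: 2 alternative(s)
  C: 2 alternative(s)
  F: 2 alternative(s)
  D: 1 alternative(s)
Sum: 3 + 1 + 2 + 2 + 2 + 2 + 1 = 13

13


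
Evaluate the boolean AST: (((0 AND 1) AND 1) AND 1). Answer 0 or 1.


Step 1: Evaluate inner node
  0 AND 1 = 0
Step 2: Evaluate next node
  0 AND 1 = 0
Step 3: Evaluate root node
  0 AND 1 = 0

0


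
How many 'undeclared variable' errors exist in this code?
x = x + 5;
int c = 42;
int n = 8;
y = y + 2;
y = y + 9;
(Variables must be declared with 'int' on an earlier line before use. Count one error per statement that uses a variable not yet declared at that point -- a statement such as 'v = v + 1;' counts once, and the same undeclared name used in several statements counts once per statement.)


Scanning code line by line:
  Line 1: use 'x' -> ERROR (undeclared)
  Line 2: declare 'c' -> declared = ['c']
  Line 3: declare 'n' -> declared = ['c', 'n']
  Line 4: use 'y' -> ERROR (undeclared)
  Line 5: use 'y' -> ERROR (undeclared)
Total undeclared variable errors: 3

3


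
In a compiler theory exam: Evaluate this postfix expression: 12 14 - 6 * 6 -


Processing tokens left to right:
Push 12, Push 14
Pop 12 and 14, compute 12 - 14 = -2, push -2
Push 6
Pop -2 and 6, compute -2 * 6 = -12, push -12
Push 6
Pop -12 and 6, compute -12 - 6 = -18, push -18
Stack result: -18

-18


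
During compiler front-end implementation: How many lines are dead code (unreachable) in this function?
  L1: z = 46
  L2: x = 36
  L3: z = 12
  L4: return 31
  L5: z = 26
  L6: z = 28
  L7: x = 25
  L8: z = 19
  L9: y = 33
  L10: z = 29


Analyzing control flow:
  L1: reachable (before return)
  L2: reachable (before return)
  L3: reachable (before return)
  L4: reachable (return statement)
  L5: DEAD (after return at L4)
  L6: DEAD (after return at L4)
  L7: DEAD (after return at L4)
  L8: DEAD (after return at L4)
  L9: DEAD (after return at L4)
  L10: DEAD (after return at L4)
Return at L4, total lines = 10
Dead lines: L5 through L10
Count: 6

6


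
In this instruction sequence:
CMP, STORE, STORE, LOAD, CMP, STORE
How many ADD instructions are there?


Scanning instruction sequence for ADD:
  Position 1: CMP
  Position 2: STORE
  Position 3: STORE
  Position 4: LOAD
  Position 5: CMP
  Position 6: STORE
Matches at positions: []
Total ADD count: 0

0


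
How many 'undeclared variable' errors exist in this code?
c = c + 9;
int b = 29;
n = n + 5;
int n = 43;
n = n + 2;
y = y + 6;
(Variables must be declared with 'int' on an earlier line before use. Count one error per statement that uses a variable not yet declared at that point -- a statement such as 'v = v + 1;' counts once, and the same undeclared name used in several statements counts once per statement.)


Scanning code line by line:
  Line 1: use 'c' -> ERROR (undeclared)
  Line 2: declare 'b' -> declared = ['b']
  Line 3: use 'n' -> ERROR (undeclared)
  Line 4: declare 'n' -> declared = ['b', 'n']
  Line 5: use 'n' -> OK (declared)
  Line 6: use 'y' -> ERROR (undeclared)
Total undeclared variable errors: 3

3


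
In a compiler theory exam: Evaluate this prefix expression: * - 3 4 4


Parsing prefix expression: * - 3 4 4
Step 1: Innermost operation '- 3 4'
  3 - 4 = -1
Step 2: Outer operation '* [-1] 4'
  -1 * 4 = -4

-4


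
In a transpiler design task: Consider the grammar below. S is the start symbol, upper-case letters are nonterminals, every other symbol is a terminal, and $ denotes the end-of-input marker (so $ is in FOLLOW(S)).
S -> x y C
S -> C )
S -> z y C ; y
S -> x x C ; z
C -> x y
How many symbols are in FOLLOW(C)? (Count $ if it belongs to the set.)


S is the start symbol and does not occur in any rule body, so FOLLOW(S) = {$}.
Examining every occurrence of C in a rule body:
  S -> x y C : C is at the right end -> add FOLLOW(S) = {$}
  S -> C ) : C is followed by terminal ')' -> add ')'
  S -> z y C ; y : C is followed by terminal ';' -> add ';'
  S -> x x C ; z : C is followed by terminal ';' -> add ';' (already in the set)
  C -> x y : C does not occur in the body -> contributes nothing
FOLLOW(C) = {), ;, $}
Count: 3

3


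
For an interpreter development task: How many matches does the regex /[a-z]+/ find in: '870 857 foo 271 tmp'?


Pattern: /[a-z]+/ (identifiers)
Input: '870 857 foo 271 tmp'
Scanning for matches:
  Match 1: 'foo'
  Match 2: 'tmp'
Total matches: 2

2


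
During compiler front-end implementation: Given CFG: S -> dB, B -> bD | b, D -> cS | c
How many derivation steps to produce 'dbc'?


Grammar: S -> dB, B -> bD | b, D -> cS | c
Deriving 'dbc':
Step 1: S -> dB => dB
Step 2: B -> bD => dbD
Step 3: D -> c => dbc
Total derivation steps: 3

3


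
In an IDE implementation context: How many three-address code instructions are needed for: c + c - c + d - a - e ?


Expression: c + c - c + d - a - e
Generating three-address code (respecting * over +/- precedence):
  Instruction 1: t1 = c + c
  Instruction 2: t2 = t1 - c
  Instruction 3: t3 = t2 + d
  Instruction 4: t4 = t3 - a
  Instruction 5: t5 = t4 - e
Total instructions: 5

5


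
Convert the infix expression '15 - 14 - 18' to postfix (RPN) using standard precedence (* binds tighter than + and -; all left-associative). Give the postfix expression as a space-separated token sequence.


Applying the shunting-yard algorithm:
  Operand 15 -> output
  Push '-' onto operator stack -> op-stack: [-]
  Operand 14 -> output
  See '-' (prec 1); top '-' (prec 1) >= it -> pop '-' to output
  Push '-' onto operator stack -> op-stack: [-]
  Operand 18 -> output
  End of input: pop '-' to output
Postfix result: 15 14 - 18 -

15 14 - 18 -


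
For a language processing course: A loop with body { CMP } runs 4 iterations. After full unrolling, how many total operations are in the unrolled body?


Loop body operations: CMP (1 op per iteration)
Unrolling 4 iterations:
  Iteration 1: CMP (1 ops)
  Iteration 2: CMP (1 ops)
  Iteration 3: CMP (1 ops)
  Iteration 4: CMP (1 ops)
Total: 4 iterations * 1 ops/iter = 4 operations

4


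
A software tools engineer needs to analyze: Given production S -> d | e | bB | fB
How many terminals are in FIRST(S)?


Production: S -> d | e | bB | fB
Examining each alternative for leading terminals:
  S -> d : first terminal = 'd'
  S -> e : first terminal = 'e'
  S -> bB : first terminal = 'b'
  S -> fB : first terminal = 'f'
FIRST(S) = {b, d, e, f}
Count: 4

4


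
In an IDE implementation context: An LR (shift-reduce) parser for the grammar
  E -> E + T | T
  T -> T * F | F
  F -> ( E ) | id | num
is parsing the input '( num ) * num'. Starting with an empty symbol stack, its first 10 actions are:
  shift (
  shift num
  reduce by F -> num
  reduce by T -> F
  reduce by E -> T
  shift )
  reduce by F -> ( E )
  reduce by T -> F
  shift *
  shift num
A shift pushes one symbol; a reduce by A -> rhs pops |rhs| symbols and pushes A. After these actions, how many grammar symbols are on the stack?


Tracking the symbol stack through each action:
  Action 1: shift '(' : push -> stack = [(] (size 1)
  Action 2: shift 'num' : push -> stack = [(, num] (size 2)
  Action 3: reduce by F -> num : pop 1, push F -> stack = [(, F] (size 2)
  Action 4: reduce by T -> F : pop 1, push T -> stack = [(, T] (size 2)
  Action 5: reduce by E -> T : pop 1, push E -> stack = [(, E] (size 2)
  Action 6: shift ')' : push -> stack = [(, E, )] (size 3)
  Action 7: reduce by F -> ( E ) : pop 3, push F -> stack = [F] (size 1)
  Action 8: reduce by T -> F : pop 1, push T -> stack = [T] (size 1)
  Action 9: shift '*' : push -> stack = [T, *] (size 2)
  Action 10: shift 'num' : push -> stack = [T, *, num] (size 3)
Final stack size: 3

3


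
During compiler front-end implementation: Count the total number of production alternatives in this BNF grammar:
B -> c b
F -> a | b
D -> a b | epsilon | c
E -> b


Counting alternatives per rule:
  B: 1 alternative(s)
  F: 2 alternative(s)
  D: 3 alternative(s)
  E: 1 alternative(s)
Sum: 1 + 2 + 3 + 1 = 7

7


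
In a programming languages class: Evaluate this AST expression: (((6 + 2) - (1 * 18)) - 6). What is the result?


Expression: (((6 + 2) - (1 * 18)) - 6)
Evaluating step by step:
  6 + 2 = 8
  1 * 18 = 18
  8 - 18 = -10
  -10 - 6 = -16
Result: -16

-16


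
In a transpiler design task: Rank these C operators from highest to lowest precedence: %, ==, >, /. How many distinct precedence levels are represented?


Looking up precedence for each operator:
  % -> precedence 6
  == -> precedence 3
  > -> precedence 4
  / -> precedence 6
Sorted highest to lowest: %, /, >, ==
Distinct precedence values: [6, 4, 3]
Number of distinct levels: 3

3


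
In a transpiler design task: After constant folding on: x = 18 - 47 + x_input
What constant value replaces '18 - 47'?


Identifying constant sub-expression:
  Original: x = 18 - 47 + x_input
  18 and 47 are both compile-time constants
  Evaluating: 18 - 47 = -29
  After folding: x = -29 + x_input

-29


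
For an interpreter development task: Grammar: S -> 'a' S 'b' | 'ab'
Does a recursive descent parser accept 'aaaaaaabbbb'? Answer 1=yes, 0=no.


Grammar accepts strings of the form a^n b^n (n >= 1)
Word: 'aaaaaaabbbb'
Counting: 7 a's and 4 b's
Check: 7 == 4? No
Mismatch: a-count != b-count
Rejected

0


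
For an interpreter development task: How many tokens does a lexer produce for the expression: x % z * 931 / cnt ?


Scanning 'x % z * 931 / cnt'
Token 1: 'x' -> identifier
Token 2: '%' -> operator
Token 3: 'z' -> identifier
Token 4: '*' -> operator
Token 5: '931' -> integer_literal
Token 6: '/' -> operator
Token 7: 'cnt' -> identifier
Total tokens: 7

7


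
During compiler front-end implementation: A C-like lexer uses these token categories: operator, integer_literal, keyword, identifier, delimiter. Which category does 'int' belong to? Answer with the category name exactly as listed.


Token: 'int'
Checking categories:
  identifier: no
  integer_literal: no
  operator: no
  keyword: YES
  delimiter: no
Category: keyword

keyword


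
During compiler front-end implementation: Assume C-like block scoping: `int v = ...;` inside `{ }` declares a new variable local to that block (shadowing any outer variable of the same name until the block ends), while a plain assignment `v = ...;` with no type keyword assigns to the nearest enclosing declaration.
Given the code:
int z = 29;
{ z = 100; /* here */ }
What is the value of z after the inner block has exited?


Analyzing scoping rules:
Outer scope: declares z = 29
Inner block: 'z = 100;' has no type keyword, so it is an assignment to the outer z (no shadowing)
The assignment changed the outer variable itself, so the new value persists after the block -> 100
Result: 100

100


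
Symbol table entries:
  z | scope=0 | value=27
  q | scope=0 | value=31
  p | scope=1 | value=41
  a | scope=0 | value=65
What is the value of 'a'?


Searching symbol table for 'a':
  z | scope=0 | value=27
  q | scope=0 | value=31
  p | scope=1 | value=41
  a | scope=0 | value=65 <- MATCH
Found 'a' at scope 0 with value 65

65


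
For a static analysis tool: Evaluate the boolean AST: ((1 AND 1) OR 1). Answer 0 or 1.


Step 1: Evaluate inner node
  1 AND 1 = 1
Step 2: Evaluate root node
  1 OR 1 = 1

1


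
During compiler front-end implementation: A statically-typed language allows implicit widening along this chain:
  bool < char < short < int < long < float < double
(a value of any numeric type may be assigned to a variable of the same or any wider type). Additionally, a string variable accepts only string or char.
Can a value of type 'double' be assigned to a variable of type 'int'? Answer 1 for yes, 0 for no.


Target variable type: int
Source value type: double
Numeric ranks: double=6, int=3
Widening allowed iff rank(source) <= rank(target): 6 <= 3? No
Result: 0

0


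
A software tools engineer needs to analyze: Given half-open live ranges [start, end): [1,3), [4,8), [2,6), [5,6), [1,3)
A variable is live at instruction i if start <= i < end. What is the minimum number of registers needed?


Live ranges:
  Var0: [1, 3)
  Var1: [4, 8)
  Var2: [2, 6)
  Var3: [5, 6)
  Var4: [1, 3)
Sweep-line events (position, delta, active):
  pos=1 start -> active=1
  pos=1 start -> active=2
  pos=2 start -> active=3
  pos=3 end -> active=2
  pos=3 end -> active=1
  pos=4 start -> active=2
  pos=5 start -> active=3
  pos=6 end -> active=2
  pos=6 end -> active=1
  pos=8 end -> active=0
Maximum simultaneous active: 3
Minimum registers needed: 3

3


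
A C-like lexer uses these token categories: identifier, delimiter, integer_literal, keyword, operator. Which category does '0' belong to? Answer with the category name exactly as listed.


Token: '0'
Checking categories:
  identifier: no
  integer_literal: YES
  operator: no
  keyword: no
  delimiter: no
Category: integer_literal

integer_literal


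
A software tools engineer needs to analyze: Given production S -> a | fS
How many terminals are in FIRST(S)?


Production: S -> a | fS
Examining each alternative for leading terminals:
  S -> a : first terminal = 'a'
  S -> fS : first terminal = 'f'
FIRST(S) = {a, f}
Count: 2

2


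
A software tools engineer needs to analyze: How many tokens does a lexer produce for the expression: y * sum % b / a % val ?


Scanning 'y * sum % b / a % val'
Token 1: 'y' -> identifier
Token 2: '*' -> operator
Token 3: 'sum' -> identifier
Token 4: '%' -> operator
Token 5: 'b' -> identifier
Token 6: '/' -> operator
Token 7: 'a' -> identifier
Token 8: '%' -> operator
Token 9: 'val' -> identifier
Total tokens: 9

9


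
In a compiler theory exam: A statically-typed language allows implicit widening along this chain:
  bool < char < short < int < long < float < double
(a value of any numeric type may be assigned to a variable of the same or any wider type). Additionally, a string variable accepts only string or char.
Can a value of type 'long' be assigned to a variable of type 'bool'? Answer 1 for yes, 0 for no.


Target variable type: bool
Source value type: long
Numeric ranks: long=4, bool=0
Widening allowed iff rank(source) <= rank(target): 4 <= 0? No
Result: 0

0


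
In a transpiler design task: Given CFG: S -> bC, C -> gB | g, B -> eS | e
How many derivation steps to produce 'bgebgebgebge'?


Grammar: S -> bC, C -> gB | g, B -> eS | e
Deriving 'bgebgebgebge':
Step 1: S -> bC => bC
Step 2: C -> gB => bgB
Step 3: B -> eS => bgeS
Step 4: S -> bC => bgebC
Step 5: C -> gB => bgebgB
Step 6: B -> eS => bgebgeS
Step 7: S -> bC => bgebgebC
Step 8: C -> gB => bgebgebgB
Step 9: B -> eS => bgebgebgeS
Step 10: S -> bC => bgebgebgebC
Step 11: C -> gB => bgebgebgebgB
Step 12: B -> e => bgebgebgebge
Total derivation steps: 12

12


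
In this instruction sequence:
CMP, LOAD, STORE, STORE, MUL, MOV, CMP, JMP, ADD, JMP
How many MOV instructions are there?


Scanning instruction sequence for MOV:
  Position 1: CMP
  Position 2: LOAD
  Position 3: STORE
  Position 4: STORE
  Position 5: MUL
  Position 6: MOV <- MATCH
  Position 7: CMP
  Position 8: JMP
  Position 9: ADD
  Position 10: JMP
Matches at positions: [6]
Total MOV count: 1

1


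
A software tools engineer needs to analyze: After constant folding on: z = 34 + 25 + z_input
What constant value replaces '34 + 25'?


Identifying constant sub-expression:
  Original: z = 34 + 25 + z_input
  34 and 25 are both compile-time constants
  Evaluating: 34 + 25 = 59
  After folding: z = 59 + z_input

59


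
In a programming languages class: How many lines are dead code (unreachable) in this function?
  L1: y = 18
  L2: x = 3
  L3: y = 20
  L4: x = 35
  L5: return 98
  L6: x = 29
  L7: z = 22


Analyzing control flow:
  L1: reachable (before return)
  L2: reachable (before return)
  L3: reachable (before return)
  L4: reachable (before return)
  L5: reachable (return statement)
  L6: DEAD (after return at L5)
  L7: DEAD (after return at L5)
Return at L5, total lines = 7
Dead lines: L6 through L7
Count: 2

2


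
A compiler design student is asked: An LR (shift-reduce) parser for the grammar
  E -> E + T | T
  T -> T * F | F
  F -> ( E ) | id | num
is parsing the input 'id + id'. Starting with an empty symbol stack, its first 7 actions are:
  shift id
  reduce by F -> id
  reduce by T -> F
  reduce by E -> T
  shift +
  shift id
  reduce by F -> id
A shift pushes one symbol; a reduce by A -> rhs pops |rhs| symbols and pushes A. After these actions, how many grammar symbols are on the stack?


Tracking the symbol stack through each action:
  Action 1: shift 'id' : push -> stack = [id] (size 1)
  Action 2: reduce by F -> id : pop 1, push F -> stack = [F] (size 1)
  Action 3: reduce by T -> F : pop 1, push T -> stack = [T] (size 1)
  Action 4: reduce by E -> T : pop 1, push E -> stack = [E] (size 1)
  Action 5: shift '+' : push -> stack = [E, +] (size 2)
  Action 6: shift 'id' : push -> stack = [E, +, id] (size 3)
  Action 7: reduce by F -> id : pop 1, push F -> stack = [E, +, F] (size 3)
Final stack size: 3

3


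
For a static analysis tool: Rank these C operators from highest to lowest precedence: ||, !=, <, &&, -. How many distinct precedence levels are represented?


Looking up precedence for each operator:
  || -> precedence 1
  != -> precedence 3
  < -> precedence 4
  && -> precedence 2
  - -> precedence 5
Sorted highest to lowest: -, <, !=, &&, ||
Distinct precedence values: [5, 4, 3, 2, 1]
Number of distinct levels: 5

5


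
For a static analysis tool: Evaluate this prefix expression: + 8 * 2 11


Parsing prefix expression: + 8 * 2 11
Step 1: Innermost operation '* 2 11'
  2 * 11 = 22
Step 2: Outer operation '+ 8 [22]'
  8 + 22 = 30

30


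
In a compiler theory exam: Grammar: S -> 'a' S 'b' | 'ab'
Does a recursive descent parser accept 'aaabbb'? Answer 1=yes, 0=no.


Grammar accepts strings of the form a^n b^n (n >= 1)
Word: 'aaabbb'
Counting: 3 a's and 3 b's
Check: 3 == 3? Yes
Derivation (S -> aSb applied 2 time(s), then S -> ab): S => aSb => aaSbb => aaabbb
Accepted

1


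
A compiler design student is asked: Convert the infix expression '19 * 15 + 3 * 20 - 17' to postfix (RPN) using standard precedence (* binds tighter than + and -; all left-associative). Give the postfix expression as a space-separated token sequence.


Applying the shunting-yard algorithm:
  Operand 19 -> output
  Push '*' onto operator stack -> op-stack: [*]
  Operand 15 -> output
  See '+' (prec 1); top '*' (prec 2) >= it -> pop '*' to output
  Push '+' onto operator stack -> op-stack: [+]
  Operand 3 -> output
  Push '*' onto operator stack -> op-stack: [+, *]
  Operand 20 -> output
  See '-' (prec 1); top '*' (prec 2) >= it -> pop '*' to output
  See '-' (prec 1); top '+' (prec 1) >= it -> pop '+' to output
  Push '-' onto operator stack -> op-stack: [-]
  Operand 17 -> output
  End of input: pop '-' to output
Postfix result: 19 15 * 3 20 * + 17 -

19 15 * 3 20 * + 17 -


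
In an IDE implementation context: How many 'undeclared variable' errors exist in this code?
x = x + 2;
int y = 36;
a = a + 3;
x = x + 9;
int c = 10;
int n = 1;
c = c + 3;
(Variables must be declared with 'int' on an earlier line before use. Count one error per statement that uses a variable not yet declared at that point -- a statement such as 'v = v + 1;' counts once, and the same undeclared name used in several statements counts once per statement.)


Scanning code line by line:
  Line 1: use 'x' -> ERROR (undeclared)
  Line 2: declare 'y' -> declared = ['y']
  Line 3: use 'a' -> ERROR (undeclared)
  Line 4: use 'x' -> ERROR (undeclared)
  Line 5: declare 'c' -> declared = ['c', 'y']
  Line 6: declare 'n' -> declared = ['c', 'n', 'y']
  Line 7: use 'c' -> OK (declared)
Total undeclared variable errors: 3

3


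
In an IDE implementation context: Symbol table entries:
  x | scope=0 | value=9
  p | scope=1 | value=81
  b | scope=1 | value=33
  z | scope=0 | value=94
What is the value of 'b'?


Searching symbol table for 'b':
  x | scope=0 | value=9
  p | scope=1 | value=81
  b | scope=1 | value=33 <- MATCH
  z | scope=0 | value=94
Found 'b' at scope 1 with value 33

33


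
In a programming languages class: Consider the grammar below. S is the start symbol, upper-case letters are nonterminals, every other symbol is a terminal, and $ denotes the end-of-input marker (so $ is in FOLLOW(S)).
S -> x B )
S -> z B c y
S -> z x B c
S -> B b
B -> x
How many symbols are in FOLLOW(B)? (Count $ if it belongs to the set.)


S is the start symbol and does not occur in any rule body, so FOLLOW(S) = {$}.
Examining every occurrence of B in a rule body:
  S -> x B ) : B is followed by terminal ')' -> add ')'
  S -> z B c y : B is followed by terminal 'c' -> add 'c'
  S -> z x B c : B is followed by terminal 'c' -> add 'c' (already in the set)
  S -> B b : B is followed by terminal 'b' -> add 'b'
  B -> x : B does not occur in the body -> contributes nothing
FOLLOW(B) = {), b, c}
Count: 3

3


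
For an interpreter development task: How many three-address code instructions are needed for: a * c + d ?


Expression: a * c + d
Generating three-address code (respecting * over +/- precedence):
  Instruction 1: t1 = a * c
  Instruction 2: t2 = t1 + d
Total instructions: 2

2


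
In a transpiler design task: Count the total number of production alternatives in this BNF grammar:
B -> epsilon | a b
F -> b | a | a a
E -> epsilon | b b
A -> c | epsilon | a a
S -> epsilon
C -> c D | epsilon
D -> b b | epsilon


Counting alternatives per rule:
  B: 2 alternative(s)
  F: 3 alternative(s)
  E: 2 alternative(s)
  A: 3 alternative(s)
  S: 1 alternative(s)
  C: 2 alternative(s)
  D: 2 alternative(s)
Sum: 2 + 3 + 2 + 3 + 1 + 2 + 2 = 15

15


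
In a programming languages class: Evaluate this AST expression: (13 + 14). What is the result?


Expression: (13 + 14)
Evaluating step by step:
  13 + 14 = 27
Result: 27

27


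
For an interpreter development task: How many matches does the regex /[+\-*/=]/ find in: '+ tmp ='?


Pattern: /[+\-*/=]/ (operators)
Input: '+ tmp ='
Scanning for matches:
  Match 1: '+'
  Match 2: '='
Total matches: 2

2


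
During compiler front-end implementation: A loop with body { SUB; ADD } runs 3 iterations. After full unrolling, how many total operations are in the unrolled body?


Loop body operations: SUB, ADD (2 ops per iteration)
Unrolling 3 iterations:
  Iteration 1: SUB, ADD (2 ops)
  Iteration 2: SUB, ADD (2 ops)
  Iteration 3: SUB, ADD (2 ops)
Total: 3 iterations * 2 ops/iter = 6 operations

6


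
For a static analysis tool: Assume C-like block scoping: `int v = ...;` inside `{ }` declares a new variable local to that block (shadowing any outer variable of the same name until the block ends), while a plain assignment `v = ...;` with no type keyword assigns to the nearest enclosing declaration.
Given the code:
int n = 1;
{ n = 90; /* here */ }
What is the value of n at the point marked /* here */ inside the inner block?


Analyzing scoping rules:
Outer scope: declares n = 1
Inner block: 'n = 90;' has no type keyword, so it is an assignment to the outer n (no shadowing)
Inside the block, after the assignment -> 90
Result: 90

90
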